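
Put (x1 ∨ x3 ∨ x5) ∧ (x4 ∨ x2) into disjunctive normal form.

(x1 ∨ x3 ∨ x5) ∧ (x4 ∨ x2)
≡ (x1 ∧ x4) ∨ (x1 ∧ x2) ∨ (x3 ∧ x4) ∨ (x3 ∧ x2) ∨ (x5 ∧ x4) ∨ (x5 ∧ x2)   [distribute ∧ over ∨]

(x1 ∧ x4) ∨ (x1 ∧ x2) ∨ (x3 ∧ x4) ∨ (x3 ∧ x2) ∨ (x5 ∧ x4) ∨ (x5 ∧ x2)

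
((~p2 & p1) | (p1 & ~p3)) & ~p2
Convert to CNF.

((~p2 & p1) | (p1 & ~p3)) & ~p2
≡ (~p2 | p1) & (~p2 | ~p3) & (p1 | p1) & (p1 | ~p3) & ~p2
≡ p1 & ~p2

p1 & ~p2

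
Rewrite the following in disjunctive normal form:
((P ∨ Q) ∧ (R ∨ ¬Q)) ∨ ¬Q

(P ∧ R) ∨ (Q ∧ R) ∨ ¬Q

((P ∨ Q) ∧ (R ∨ ¬Q)) ∨ ¬Q
≡ (P ∧ R) ∨ (P ∧ ¬Q) ∨ (Q ∧ R) ∨ (Q ∧ ¬Q) ∨ ¬Q
≡ (P ∧ R) ∨ (Q ∧ R) ∨ ¬Q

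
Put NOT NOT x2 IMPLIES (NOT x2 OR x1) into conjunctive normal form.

NOT NOT x2 IMPLIES (NOT x2 OR x1)
⇔ NOT NOT NOT x2 OR NOT x2 OR x1   — eliminate IMPLIES
⇔ NOT x2 OR NOT x2 OR x1   — double negation
⇔ NOT x2 OR x1   — simplify

NOT x2 OR x1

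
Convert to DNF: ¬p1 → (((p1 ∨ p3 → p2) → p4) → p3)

p1 ∨ ¬p1 ∧ ¬p3 ∧ ¬p4 ∨ p2 ∧ ¬p4 ∨ p3

¬p1 → (((p1 ∨ p3 → p2) → p4) → p3)
= ¬¬p1 ∨ (((p1 ∨ p3 → p2) → p4) → p3)   [eliminate →]
= ¬¬p1 ∨ ¬((p1 ∨ p3 → p2) → p4) ∨ p3   [eliminate →]
= ¬¬p1 ∨ ¬(¬(p1 ∨ p3 → p2) ∨ p4) ∨ p3   [eliminate →]
= ¬¬p1 ∨ ¬(¬(¬(p1 ∨ p3) ∨ p2) ∨ p4) ∨ p3   [eliminate →]
= p1 ∨ ¬(¬(¬(p1 ∨ p3) ∨ p2) ∨ p4) ∨ p3   [double negation]
= p1 ∨ ¬¬(¬(p1 ∨ p3) ∨ p2) ∧ ¬p4 ∨ p3   [De Morgan]
= p1 ∨ (¬(p1 ∨ p3) ∨ p2) ∧ ¬p4 ∨ p3   [double negation]
= p1 ∨ (¬p1 ∧ ¬p3 ∨ p2) ∧ ¬p4 ∨ p3   [De Morgan]
= p1 ∨ ¬p1 ∧ ¬p3 ∧ ¬p4 ∨ p2 ∧ ¬p4 ∨ p3   [distribute ∧ over ∨]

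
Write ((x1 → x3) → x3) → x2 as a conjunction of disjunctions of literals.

((x1 → x3) → x3) → x2
⇔ ¬((x1 → x3) → x3) ∨ x2
⇔ ¬(¬(x1 → x3) ∨ x3) ∨ x2
⇔ ¬(¬(¬x1 ∨ x3) ∨ x3) ∨ x2
⇔ (¬¬(¬x1 ∨ x3) ∧ ¬x3) ∨ x2
⇔ ((¬x1 ∨ x3) ∧ ¬x3) ∨ x2
⇔ (¬x1 ∨ x3 ∨ x2) ∧ (¬x3 ∨ x2)

(¬x1 ∨ x3 ∨ x2) ∧ (¬x3 ∨ x2)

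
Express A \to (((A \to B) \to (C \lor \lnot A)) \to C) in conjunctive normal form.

\lnot A \lor B \lor C

A \to (((A \to B) \to (C \lor \lnot A)) \to C)
≡ \lnot A \lor (((A \to B) \to (C \lor \lnot A)) \to C)   [eliminate \to]
≡ \lnot A \lor \lnot ((A \to B) \to (C \lor \lnot A)) \lor C   [eliminate \to]
≡ \lnot A \lor \lnot (\lnot (A \to B) \lor C \lor \lnot A) \lor C   [eliminate \to]
≡ \lnot A \lor \lnot (\lnot (\lnot A \lor B) \lor C \lor \lnot A) \lor C   [eliminate \to]
≡ \lnot A \lor (\lnot \lnot (\lnot A \lor B) \land \lnot C \land \lnot \lnot A) \lor C   [De Morgan]
≡ \lnot A \lor ((\lnot A \lor B) \land \lnot C \land \lnot \lnot A) \lor C   [double negation]
≡ \lnot A \lor ((\lnot A \lor B) \land \lnot C \land A) \lor C   [double negation]
≡ (\lnot A \lor \lnot A \lor B \lor C) \land (\lnot A \lor \lnot C \lor C) \land (\lnot A \lor A \lor C)   [distribute \lor over \land]
≡ \lnot A \lor B \lor C   [simplify]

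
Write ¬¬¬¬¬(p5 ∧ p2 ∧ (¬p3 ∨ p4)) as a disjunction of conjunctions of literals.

¬p5 ∨ ¬p2 ∨ (p3 ∧ ¬p4)

¬¬¬¬¬(p5 ∧ p2 ∧ (¬p3 ∨ p4))
= ¬¬¬(p5 ∧ p2 ∧ (¬p3 ∨ p4))   — double negation
= ¬(p5 ∧ p2 ∧ (¬p3 ∨ p4))   — double negation
= ¬p5 ∨ ¬p2 ∨ ¬(¬p3 ∨ p4)   — De Morgan
= ¬p5 ∨ ¬p2 ∨ (¬¬p3 ∧ ¬p4)   — De Morgan
= ¬p5 ∨ ¬p2 ∨ (p3 ∧ ¬p4)   — double negation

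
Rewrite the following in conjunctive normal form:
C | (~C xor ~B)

C | B

C | (~C xor ~B)
≡ C | ((~C | ~B) & ~(~C & ~B))   [expand xor]
≡ C | ((~C | ~B) & (~~C | ~~B))   [De Morgan]
≡ C | ((~C | ~B) & (C | ~~B))   [double negation]
≡ C | ((~C | ~B) & (C | B))   [double negation]
≡ (C | ~C | ~B) & (C | C | B)   [distribute | over &]
≡ C | B   [simplify]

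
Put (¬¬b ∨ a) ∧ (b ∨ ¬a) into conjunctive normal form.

(¬¬b ∨ a) ∧ (b ∨ ¬a)
≡ (b ∨ a) ∧ (b ∨ ¬a)   — double negation

(b ∨ a) ∧ (b ∨ ¬a)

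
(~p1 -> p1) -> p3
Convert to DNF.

(~p1 -> p1) -> p3
= ~(~p1 -> p1) | p3   [eliminate ->]
= ~(~~p1 | p1) | p3   [eliminate ->]
= (~~~p1 & ~p1) | p3   [De Morgan]
= (~p1 & ~p1) | p3   [double negation]
= ~p1 | p3   [simplify]

~p1 | p3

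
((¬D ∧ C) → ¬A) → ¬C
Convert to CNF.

(¬D ∨ ¬C) ∧ (A ∨ ¬C)

((¬D ∧ C) → ¬A) → ¬C
≡ ¬((¬D ∧ C) → ¬A) ∨ ¬C   (eliminate →)
≡ ¬(¬(¬D ∧ C) ∨ ¬A) ∨ ¬C   (eliminate →)
≡ (¬¬(¬D ∧ C) ∧ ¬¬A) ∨ ¬C   (De Morgan)
≡ (¬D ∧ C ∧ ¬¬A) ∨ ¬C   (double negation)
≡ (¬D ∧ C ∧ A) ∨ ¬C   (double negation)
≡ (¬D ∨ ¬C) ∧ (C ∨ ¬C) ∧ (A ∨ ¬C)   (distribute ∨ over ∧)
≡ (¬D ∨ ¬C) ∧ (A ∨ ¬C)   (simplify)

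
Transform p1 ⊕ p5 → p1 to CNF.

p1 ⊕ p5 → p1
⇔ ¬(p1 ⊕ p5) ∨ p1   — eliminate →
⇔ ¬((p1 ∨ p5) ∧ ¬(p1 ∧ p5)) ∨ p1   — expand ⊕
⇔ ¬(p1 ∨ p5) ∨ ¬¬(p1 ∧ p5) ∨ p1   — De Morgan
⇔ ¬p1 ∧ ¬p5 ∨ ¬¬(p1 ∧ p5) ∨ p1   — De Morgan
⇔ ¬p1 ∧ ¬p5 ∨ p1 ∧ p5 ∨ p1   — double negation
⇔ (¬p1 ∨ p1 ∨ p1) ∧ (¬p1 ∨ p5 ∨ p1) ∧ (¬p5 ∨ p1 ∨ p1) ∧ (¬p5 ∨ p5 ∨ p1)   — distribute ∨ over ∧
⇔ ¬p5 ∨ p1   — simplify

¬p5 ∨ p1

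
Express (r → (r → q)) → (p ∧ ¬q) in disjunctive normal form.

(r ∧ ¬q) ∨ (p ∧ ¬q)

(r → (r → q)) → (p ∧ ¬q)
= ¬(r → (r → q)) ∨ (p ∧ ¬q)   — eliminate →
= ¬(¬r ∨ (r → q)) ∨ (p ∧ ¬q)   — eliminate →
= ¬(¬r ∨ ¬r ∨ q) ∨ (p ∧ ¬q)   — eliminate →
= (¬¬r ∧ ¬¬r ∧ ¬q) ∨ (p ∧ ¬q)   — De Morgan
= (r ∧ ¬¬r ∧ ¬q) ∨ (p ∧ ¬q)   — double negation
= (r ∧ r ∧ ¬q) ∨ (p ∧ ¬q)   — double negation
= (r ∧ ¬q) ∨ (p ∧ ¬q)   — simplify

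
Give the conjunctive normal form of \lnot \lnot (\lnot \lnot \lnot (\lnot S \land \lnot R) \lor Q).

\lnot \lnot (\lnot \lnot \lnot (\lnot S \land \lnot R) \lor Q)
= \lnot \lnot \lnot (\lnot S \land \lnot R) \lor Q   [double negation]
= \lnot (\lnot S \land \lnot R) \lor Q   [double negation]
= \lnot \lnot S \lor \lnot \lnot R \lor Q   [De Morgan]
= S \lor \lnot \lnot R \lor Q   [double negation]
= S \lor R \lor Q   [double negation]

S \lor R \lor Q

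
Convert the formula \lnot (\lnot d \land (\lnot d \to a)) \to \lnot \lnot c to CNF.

\lnot (\lnot d \land (\lnot d \to a)) \to \lnot \lnot c
= \lnot \lnot (\lnot d \land (\lnot d \to a)) \lor \lnot \lnot c
= \lnot \lnot (\lnot d \land (\lnot \lnot d \lor a)) \lor \lnot \lnot c
= (\lnot d \land (\lnot \lnot d \lor a)) \lor \lnot \lnot c
= (\lnot d \land (d \lor a)) \lor \lnot \lnot c
= (\lnot d \land (d \lor a)) \lor c
= (\lnot d \lor c) \land (d \lor a \lor c)

(\lnot d \lor c) \land (d \lor a \lor c)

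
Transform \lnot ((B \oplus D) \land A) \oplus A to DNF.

\lnot ((B \oplus D) \land A) \oplus A
= (\lnot ((B \oplus D) \land A) \land \lnot A) \lor (\lnot \lnot ((B \oplus D) \land A) \land A)   [expand \oplus]
= (\lnot (((B \land \lnot D) \lor (\lnot B \land D)) \land A) \land \lnot A) \lor (\lnot \lnot ((B \oplus D) \land A) \land A)   [expand \oplus]
= (\lnot (((B \land \lnot D) \lor (\lnot B \land D)) \land A) \land \lnot A) \lor (\lnot \lnot (((B \land \lnot D) \lor (\lnot B \land D)) \land A) \land A)   [expand \oplus]
= ((\lnot ((B \land \lnot D) \lor (\lnot B \land D)) \lor \lnot A) \land \lnot A) \lor (\lnot \lnot (((B \land \lnot D) \lor (\lnot B \land D)) \land A) \land A)   [De Morgan]
= (((\lnot (B \land \lnot D) \land \lnot (\lnot B \land D)) \lor \lnot A) \land \lnot A) \lor (\lnot \lnot (((B \land \lnot D) \lor (\lnot B \land D)) \land A) \land A)   [De Morgan]
= ((((\lnot B \lor \lnot \lnot D) \land \lnot (\lnot B \land D)) \lor \lnot A) \land \lnot A) \lor (\lnot \lnot (((B \land \lnot D) \lor (\lnot B \land D)) \land A) \land A)   [De Morgan]
= ((((\lnot B \lor D) \land \lnot (\lnot B \land D)) \lor \lnot A) \land \lnot A) \lor (\lnot \lnot (((B \land \lnot D) \lor (\lnot B \land D)) \land A) \land A)   [double negation]
= ((((\lnot B \lor D) \land (\lnot \lnot B \lor \lnot D)) \lor \lnot A) \land \lnot A) \lor (\lnot \lnot (((B \land \lnot D) \lor (\lnot B \land D)) \land A) \land A)   [De Morgan]
= ((((\lnot B \lor D) \land (B \lor \lnot D)) \lor \lnot A) \land \lnot A) \lor (\lnot \lnot (((B \land \lnot D) \lor (\lnot B \land D)) \land A) \land A)   [double negation]
= ((((\lnot B \lor D) \land (B \lor \lnot D)) \lor \lnot A) \land \lnot A) \lor (((B \land \lnot D) \lor (\lnot B \land D)) \land A \land A)   [double negation]
= (\lnot B \land B \land \lnot A) \lor (\lnot B \land \lnot D \land \lnot A) \lor (D \land B \land \lnot A) \lor (D \land \lnot D \land \lnot A) \lor (\lnot A \land \lnot A) \lor (B \land \lnot D \land A \land A) \lor (\lnot B \land D \land A \land A)   [distribute \land over \lor]
= \lnot A \lor (B \land \lnot D \land A) \lor (\lnot B \land D \land A)   [simplify]

\lnot A \lor (B \land \lnot D \land A) \lor (\lnot B \land D \land A)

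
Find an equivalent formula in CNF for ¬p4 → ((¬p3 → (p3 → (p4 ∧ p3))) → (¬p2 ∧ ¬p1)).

¬p4 → ((¬p3 → (p3 → (p4 ∧ p3))) → (¬p2 ∧ ¬p1))
≡ ¬¬p4 ∨ ((¬p3 → (p3 → (p4 ∧ p3))) → (¬p2 ∧ ¬p1))   (eliminate →)
≡ ¬¬p4 ∨ ¬(¬p3 → (p3 → (p4 ∧ p3))) ∨ (¬p2 ∧ ¬p1)   (eliminate →)
≡ ¬¬p4 ∨ ¬(¬¬p3 ∨ (p3 → (p4 ∧ p3))) ∨ (¬p2 ∧ ¬p1)   (eliminate →)
≡ ¬¬p4 ∨ ¬(¬¬p3 ∨ ¬p3 ∨ (p4 ∧ p3)) ∨ (¬p2 ∧ ¬p1)   (eliminate →)
≡ p4 ∨ ¬(¬¬p3 ∨ ¬p3 ∨ (p4 ∧ p3)) ∨ (¬p2 ∧ ¬p1)   (double negation)
≡ p4 ∨ (¬¬¬p3 ∧ ¬¬p3 ∧ ¬(p4 ∧ p3)) ∨ (¬p2 ∧ ¬p1)   (De Morgan)
≡ p4 ∨ (¬p3 ∧ ¬¬p3 ∧ ¬(p4 ∧ p3)) ∨ (¬p2 ∧ ¬p1)   (double negation)
≡ p4 ∨ (¬p3 ∧ p3 ∧ ¬(p4 ∧ p3)) ∨ (¬p2 ∧ ¬p1)   (double negation)
≡ p4 ∨ (¬p3 ∧ p3 ∧ (¬p4 ∨ ¬p3)) ∨ (¬p2 ∧ ¬p1)   (De Morgan)
≡ (p4 ∨ ¬p3 ∨ ¬p2) ∧ (p4 ∨ ¬p3 ∨ ¬p1) ∧ (p4 ∨ p3 ∨ ¬p2) ∧ (p4 ∨ p3 ∨ ¬p1) ∧ (p4 ∨ ¬p4 ∨ ¬p3 ∨ ¬p2) ∧ (p4 ∨ ¬p4 ∨ ¬p3 ∨ ¬p1)   (distribute ∨ over ∧)
≡ (p4 ∨ ¬p3 ∨ ¬p2) ∧ (p4 ∨ ¬p3 ∨ ¬p1) ∧ (p4 ∨ p3 ∨ ¬p2) ∧ (p4 ∨ p3 ∨ ¬p1)   (simplify)

(p4 ∨ ¬p3 ∨ ¬p2) ∧ (p4 ∨ ¬p3 ∨ ¬p1) ∧ (p4 ∨ p3 ∨ ¬p2) ∧ (p4 ∨ p3 ∨ ¬p1)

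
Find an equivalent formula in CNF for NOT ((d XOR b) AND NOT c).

NOT ((d XOR b) AND NOT c)
⇔ NOT ((d OR b) AND NOT (d AND b) AND NOT c)
⇔ NOT (d OR b) OR NOT NOT (d AND b) OR NOT NOT c
⇔ (NOT d AND NOT b) OR NOT NOT (d AND b) OR NOT NOT c
⇔ (NOT d AND NOT b) OR (d AND b) OR NOT NOT c
⇔ (NOT d AND NOT b) OR (d AND b) OR c
⇔ (NOT d OR d OR c) AND (NOT d OR b OR c) AND (NOT b OR d OR c) AND (NOT b OR b OR c)
⇔ (NOT d OR b OR c) AND (NOT b OR d OR c)

(NOT d OR b OR c) AND (NOT b OR d OR c)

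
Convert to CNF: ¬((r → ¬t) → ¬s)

(¬r ∨ ¬t) ∧ s

¬((r → ¬t) → ¬s)
= ¬(¬(r → ¬t) ∨ ¬s)   (eliminate →)
= ¬(¬(¬r ∨ ¬t) ∨ ¬s)   (eliminate →)
= ¬¬(¬r ∨ ¬t) ∧ ¬¬s   (De Morgan)
= (¬r ∨ ¬t) ∧ ¬¬s   (double negation)
= (¬r ∨ ¬t) ∧ s   (double negation)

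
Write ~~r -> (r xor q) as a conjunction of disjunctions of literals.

~~r -> (r xor q)
⇔ ~~~r | (r xor q)   [eliminate ->]
⇔ ~~~r | ((r | q) & ~(r & q))   [expand xor]
⇔ ~r | ((r | q) & ~(r & q))   [double negation]
⇔ ~r | ((r | q) & (~r | ~q))   [De Morgan]
⇔ (~r | r | q) & (~r | ~r | ~q)   [distribute | over &]
⇔ ~r | ~q   [simplify]

~r | ~q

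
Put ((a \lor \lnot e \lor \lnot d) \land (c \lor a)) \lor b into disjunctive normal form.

((a \lor \lnot e \lor \lnot d) \land (c \lor a)) \lor b
≡ (a \land c) \lor (a \land a) \lor (\lnot e \land c) \lor (\lnot e \land a) \lor (\lnot d \land c) \lor (\lnot d \land a) \lor b   — distribute \land over \lor
≡ a \lor (\lnot e \land c) \lor (\lnot d \land c) \lor b   — simplify

a \lor (\lnot e \land c) \lor (\lnot d \land c) \lor b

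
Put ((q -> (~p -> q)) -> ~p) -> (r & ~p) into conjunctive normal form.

p | r

((q -> (~p -> q)) -> ~p) -> (r & ~p)
= ~((q -> (~p -> q)) -> ~p) | (r & ~p)   (eliminate ->)
= ~(~(q -> (~p -> q)) | ~p) | (r & ~p)   (eliminate ->)
= ~(~(~q | (~p -> q)) | ~p) | (r & ~p)   (eliminate ->)
= ~(~(~q | ~~p | q) | ~p) | (r & ~p)   (eliminate ->)
= (~~(~q | ~~p | q) & ~~p) | (r & ~p)   (De Morgan)
= ((~q | ~~p | q) & ~~p) | (r & ~p)   (double negation)
= ((~q | p | q) & ~~p) | (r & ~p)   (double negation)
= ((~q | p | q) & p) | (r & ~p)   (double negation)
= (~q | p | q | r) & (~q | p | q | ~p) & (p | r) & (p | ~p)   (distribute | over &)
= p | r   (simplify)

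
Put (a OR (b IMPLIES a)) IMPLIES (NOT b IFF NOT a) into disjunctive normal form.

(a OR (b IMPLIES a)) IMPLIES (NOT b IFF NOT a)
= NOT (a OR (b IMPLIES a)) OR (NOT b IFF NOT a)   (eliminate IMPLIES)
= NOT (a OR NOT b OR a) OR (NOT b IFF NOT a)   (eliminate IMPLIES)
= NOT (a OR NOT b OR a) OR ((NOT b IMPLIES NOT a) AND (NOT a IMPLIES NOT b))   (eliminate IFF)
= NOT (a OR NOT b OR a) OR ((NOT NOT b OR NOT a) AND (NOT a IMPLIES NOT b))   (eliminate IMPLIES)
= NOT (a OR NOT b OR a) OR ((NOT NOT b OR NOT a) AND (NOT NOT a OR NOT b))   (eliminate IMPLIES)
= (NOT a AND NOT NOT b AND NOT a) OR ((NOT NOT b OR NOT a) AND (NOT NOT a OR NOT b))   (De Morgan)
= (NOT a AND b AND NOT a) OR ((NOT NOT b OR NOT a) AND (NOT NOT a OR NOT b))   (double negation)
= (NOT a AND b AND NOT a) OR ((b OR NOT a) AND (NOT NOT a OR NOT b))   (double negation)
= (NOT a AND b AND NOT a) OR ((b OR NOT a) AND (a OR NOT b))   (double negation)
= (NOT a AND b AND NOT a) OR (b AND a) OR (b AND NOT b) OR (NOT a AND a) OR (NOT a AND NOT b)   (distribute AND over OR)
= (NOT a AND b) OR (b AND a) OR (NOT a AND NOT b)   (simplify)

(NOT a AND b) OR (b AND a) OR (NOT a AND NOT b)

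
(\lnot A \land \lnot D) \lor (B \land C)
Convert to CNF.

(\lnot A \lor B) \land (\lnot A \lor C) \land (\lnot D \lor B) \land (\lnot D \lor C)

(\lnot A \land \lnot D) \lor (B \land C)
≡ (\lnot A \lor B) \land (\lnot A \lor C) \land (\lnot D \lor B) \land (\lnot D \lor C)   [distribute \lor over \land]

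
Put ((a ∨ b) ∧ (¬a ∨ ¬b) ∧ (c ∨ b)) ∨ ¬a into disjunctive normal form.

(a ∧ ¬b ∧ c) ∨ ¬a

((a ∨ b) ∧ (¬a ∨ ¬b) ∧ (c ∨ b)) ∨ ¬a
≡ (a ∧ ¬a ∧ c) ∨ (a ∧ ¬a ∧ b) ∨ (a ∧ ¬b ∧ c) ∨ (a ∧ ¬b ∧ b) ∨ (b ∧ ¬a ∧ c) ∨ (b ∧ ¬a ∧ b) ∨ (b ∧ ¬b ∧ c) ∨ (b ∧ ¬b ∧ b) ∨ ¬a   [distribute ∧ over ∨]
≡ (a ∧ ¬b ∧ c) ∨ ¬a   [simplify]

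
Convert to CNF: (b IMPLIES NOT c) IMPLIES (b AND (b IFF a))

b AND (c OR NOT b OR a)

(b IMPLIES NOT c) IMPLIES (b AND (b IFF a))
⇔ NOT (b IMPLIES NOT c) OR (b AND (b IFF a))   — eliminate IMPLIES
⇔ NOT (NOT b OR NOT c) OR (b AND (b IFF a))   — eliminate IMPLIES
⇔ NOT (NOT b OR NOT c) OR (b AND (b IMPLIES a) AND (a IMPLIES b))   — eliminate IFF
⇔ NOT (NOT b OR NOT c) OR (b AND (NOT b OR a) AND (a IMPLIES b))   — eliminate IMPLIES
⇔ NOT (NOT b OR NOT c) OR (b AND (NOT b OR a) AND (NOT a OR b))   — eliminate IMPLIES
⇔ (NOT NOT b AND NOT NOT c) OR (b AND (NOT b OR a) AND (NOT a OR b))   — De Morgan
⇔ (b AND NOT NOT c) OR (b AND (NOT b OR a) AND (NOT a OR b))   — double negation
⇔ (b AND c) OR (b AND (NOT b OR a) AND (NOT a OR b))   — double negation
⇔ (b OR b) AND (b OR NOT b OR a) AND (b OR NOT a OR b) AND (c OR b) AND (c OR NOT b OR a) AND (c OR NOT a OR b)   — distribute OR over AND
⇔ b AND (c OR NOT b OR a)   — simplify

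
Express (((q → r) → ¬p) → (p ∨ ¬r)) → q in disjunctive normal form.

(¬p ∧ r) ∨ q

(((q → r) → ¬p) → (p ∨ ¬r)) → q
≡ ¬(((q → r) → ¬p) → (p ∨ ¬r)) ∨ q   [eliminate →]
≡ ¬(¬((q → r) → ¬p) ∨ p ∨ ¬r) ∨ q   [eliminate →]
≡ ¬(¬(¬(q → r) ∨ ¬p) ∨ p ∨ ¬r) ∨ q   [eliminate →]
≡ ¬(¬(¬(¬q ∨ r) ∨ ¬p) ∨ p ∨ ¬r) ∨ q   [eliminate →]
≡ (¬¬(¬(¬q ∨ r) ∨ ¬p) ∧ ¬p ∧ ¬¬r) ∨ q   [De Morgan]
≡ ((¬(¬q ∨ r) ∨ ¬p) ∧ ¬p ∧ ¬¬r) ∨ q   [double negation]
≡ (((¬¬q ∧ ¬r) ∨ ¬p) ∧ ¬p ∧ ¬¬r) ∨ q   [De Morgan]
≡ (((q ∧ ¬r) ∨ ¬p) ∧ ¬p ∧ ¬¬r) ∨ q   [double negation]
≡ (((q ∧ ¬r) ∨ ¬p) ∧ ¬p ∧ r) ∨ q   [double negation]
≡ (q ∧ ¬r ∧ ¬p ∧ r) ∨ (¬p ∧ ¬p ∧ r) ∨ q   [distribute ∧ over ∨]
≡ (¬p ∧ r) ∨ q   [simplify]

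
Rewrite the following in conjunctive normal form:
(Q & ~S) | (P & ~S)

(Q & ~S) | (P & ~S)
≡ (Q | P) & (Q | ~S) & (~S | P) & (~S | ~S)   (distribute | over &)
≡ (Q | P) & ~S   (simplify)

(Q | P) & ~S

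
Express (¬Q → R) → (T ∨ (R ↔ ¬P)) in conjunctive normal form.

(¬Q → R) → (T ∨ (R ↔ ¬P))
= ¬(¬Q → R) ∨ T ∨ (R ↔ ¬P)   [eliminate →]
= ¬(¬¬Q ∨ R) ∨ T ∨ (R ↔ ¬P)   [eliminate →]
= ¬(¬¬Q ∨ R) ∨ T ∨ ((R → ¬P) ∧ (¬P → R))   [eliminate ↔]
= ¬(¬¬Q ∨ R) ∨ T ∨ ((¬R ∨ ¬P) ∧ (¬P → R))   [eliminate →]
= ¬(¬¬Q ∨ R) ∨ T ∨ ((¬R ∨ ¬P) ∧ (¬¬P ∨ R))   [eliminate →]
= (¬¬¬Q ∧ ¬R) ∨ T ∨ ((¬R ∨ ¬P) ∧ (¬¬P ∨ R))   [De Morgan]
= (¬Q ∧ ¬R) ∨ T ∨ ((¬R ∨ ¬P) ∧ (¬¬P ∨ R))   [double negation]
= (¬Q ∧ ¬R) ∨ T ∨ ((¬R ∨ ¬P) ∧ (P ∨ R))   [double negation]
= (¬Q ∨ T ∨ ¬R ∨ ¬P) ∧ (¬Q ∨ T ∨ P ∨ R) ∧ (¬R ∨ T ∨ ¬R ∨ ¬P) ∧ (¬R ∨ T ∨ P ∨ R)   [distribute ∨ over ∧]
= (¬Q ∨ T ∨ P ∨ R) ∧ (¬R ∨ T ∨ ¬P)   [simplify]

(¬Q ∨ T ∨ P ∨ R) ∧ (¬R ∨ T ∨ ¬P)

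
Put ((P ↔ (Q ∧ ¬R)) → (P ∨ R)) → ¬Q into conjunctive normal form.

(¬Q ∨ R ∨ P) ∧ (¬P ∨ ¬Q) ∧ (¬R ∨ ¬Q)

((P ↔ (Q ∧ ¬R)) → (P ∨ R)) → ¬Q
⇔ ¬((P ↔ (Q ∧ ¬R)) → (P ∨ R)) ∨ ¬Q   (eliminate →)
⇔ ¬(¬(P ↔ (Q ∧ ¬R)) ∨ P ∨ R) ∨ ¬Q   (eliminate →)
⇔ ¬(¬((P → (Q ∧ ¬R)) ∧ ((Q ∧ ¬R) → P)) ∨ P ∨ R) ∨ ¬Q   (eliminate ↔)
⇔ ¬(¬((¬P ∨ (Q ∧ ¬R)) ∧ ((Q ∧ ¬R) → P)) ∨ P ∨ R) ∨ ¬Q   (eliminate →)
⇔ ¬(¬((¬P ∨ (Q ∧ ¬R)) ∧ (¬(Q ∧ ¬R) ∨ P)) ∨ P ∨ R) ∨ ¬Q   (eliminate →)
⇔ (¬¬((¬P ∨ (Q ∧ ¬R)) ∧ (¬(Q ∧ ¬R) ∨ P)) ∧ ¬P ∧ ¬R) ∨ ¬Q   (De Morgan)
⇔ ((¬P ∨ (Q ∧ ¬R)) ∧ (¬(Q ∧ ¬R) ∨ P) ∧ ¬P ∧ ¬R) ∨ ¬Q   (double negation)
⇔ ((¬P ∨ (Q ∧ ¬R)) ∧ (¬Q ∨ ¬¬R ∨ P) ∧ ¬P ∧ ¬R) ∨ ¬Q   (De Morgan)
⇔ ((¬P ∨ (Q ∧ ¬R)) ∧ (¬Q ∨ R ∨ P) ∧ ¬P ∧ ¬R) ∨ ¬Q   (double negation)
⇔ (¬P ∨ Q ∨ ¬Q) ∧ (¬P ∨ ¬R ∨ ¬Q) ∧ (¬Q ∨ R ∨ P ∨ ¬Q) ∧ (¬P ∨ ¬Q) ∧ (¬R ∨ ¬Q)   (distribute ∨ over ∧)
⇔ (¬Q ∨ R ∨ P) ∧ (¬P ∨ ¬Q) ∧ (¬R ∨ ¬Q)   (simplify)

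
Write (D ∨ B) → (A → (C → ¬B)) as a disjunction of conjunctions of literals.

¬A ∨ ¬C ∨ ¬B

(D ∨ B) → (A → (C → ¬B))
≡ ¬(D ∨ B) ∨ (A → (C → ¬B))   (eliminate →)
≡ ¬(D ∨ B) ∨ ¬A ∨ (C → ¬B)   (eliminate →)
≡ ¬(D ∨ B) ∨ ¬A ∨ ¬C ∨ ¬B   (eliminate →)
≡ (¬D ∧ ¬B) ∨ ¬A ∨ ¬C ∨ ¬B   (De Morgan)
≡ ¬A ∨ ¬C ∨ ¬B   (simplify)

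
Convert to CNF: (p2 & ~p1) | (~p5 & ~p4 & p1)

(p2 & ~p1) | (~p5 & ~p4 & p1)
= (p2 | ~p5) & (p2 | ~p4) & (p2 | p1) & (~p1 | ~p5) & (~p1 | ~p4) & (~p1 | p1)   [distribute | over &]
= (p2 | ~p5) & (p2 | ~p4) & (p2 | p1) & (~p1 | ~p5) & (~p1 | ~p4)   [simplify]

(p2 | ~p5) & (p2 | ~p4) & (p2 | p1) & (~p1 | ~p5) & (~p1 | ~p4)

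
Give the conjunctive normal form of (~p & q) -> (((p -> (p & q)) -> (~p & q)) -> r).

p | ~q | r

(~p & q) -> (((p -> (p & q)) -> (~p & q)) -> r)
≡ ~(~p & q) | (((p -> (p & q)) -> (~p & q)) -> r)   — eliminate ->
≡ ~(~p & q) | ~((p -> (p & q)) -> (~p & q)) | r   — eliminate ->
≡ ~(~p & q) | ~(~(p -> (p & q)) | (~p & q)) | r   — eliminate ->
≡ ~(~p & q) | ~(~(~p | (p & q)) | (~p & q)) | r   — eliminate ->
≡ ~~p | ~q | ~(~(~p | (p & q)) | (~p & q)) | r   — De Morgan
≡ p | ~q | ~(~(~p | (p & q)) | (~p & q)) | r   — double negation
≡ p | ~q | (~~(~p | (p & q)) & ~(~p & q)) | r   — De Morgan
≡ p | ~q | ((~p | (p & q)) & ~(~p & q)) | r   — double negation
≡ p | ~q | ((~p | (p & q)) & (~~p | ~q)) | r   — De Morgan
≡ p | ~q | ((~p | (p & q)) & (p | ~q)) | r   — double negation
≡ (p | ~q | ~p | p | r) & (p | ~q | ~p | q | r) & (p | ~q | p | ~q | r)   — distribute | over &
≡ p | ~q | r   — simplify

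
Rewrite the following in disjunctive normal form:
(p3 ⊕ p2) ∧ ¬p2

p3 ∧ ¬p2

(p3 ⊕ p2) ∧ ¬p2
= ((p3 ∧ ¬p2) ∨ (¬p3 ∧ p2)) ∧ ¬p2   [expand ⊕]
= (p3 ∧ ¬p2 ∧ ¬p2) ∨ (¬p3 ∧ p2 ∧ ¬p2)   [distribute ∧ over ∨]
= p3 ∧ ¬p2   [simplify]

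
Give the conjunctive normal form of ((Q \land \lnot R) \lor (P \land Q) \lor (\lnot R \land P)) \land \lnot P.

(Q \lor P) \land (Q \lor \lnot R) \land (\lnot R \lor P) \land \lnot P

((Q \land \lnot R) \lor (P \land Q) \lor (\lnot R \land P)) \land \lnot P
≡ (Q \lor P \lor \lnot R) \land (Q \lor P \lor P) \land (Q \lor Q \lor \lnot R) \land (Q \lor Q \lor P) \land (\lnot R \lor P \lor \lnot R) \land (\lnot R \lor P \lor P) \land (\lnot R \lor Q \lor \lnot R) \land (\lnot R \lor Q \lor P) \land \lnot P   [distribute \lor over \land]
≡ (Q \lor P) \land (Q \lor \lnot R) \land (\lnot R \lor P) \land \lnot P   [simplify]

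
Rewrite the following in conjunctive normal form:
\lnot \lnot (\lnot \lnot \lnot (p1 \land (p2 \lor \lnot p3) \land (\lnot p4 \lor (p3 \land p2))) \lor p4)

\lnot \lnot (\lnot \lnot \lnot (p1 \land (p2 \lor \lnot p3) \land (\lnot p4 \lor (p3 \land p2))) \lor p4)
⇔ \lnot \lnot \lnot (p1 \land (p2 \lor \lnot p3) \land (\lnot p4 \lor (p3 \land p2))) \lor p4   (double negation)
⇔ \lnot (p1 \land (p2 \lor \lnot p3) \land (\lnot p4 \lor (p3 \land p2))) \lor p4   (double negation)
⇔ \lnot p1 \lor \lnot (p2 \lor \lnot p3) \lor \lnot (\lnot p4 \lor (p3 \land p2)) \lor p4   (De Morgan)
⇔ \lnot p1 \lor (\lnot p2 \land \lnot \lnot p3) \lor \lnot (\lnot p4 \lor (p3 \land p2)) \lor p4   (De Morgan)
⇔ \lnot p1 \lor (\lnot p2 \land p3) \lor \lnot (\lnot p4 \lor (p3 \land p2)) \lor p4   (double negation)
⇔ \lnot p1 \lor (\lnot p2 \land p3) \lor (\lnot \lnot p4 \land \lnot (p3 \land p2)) \lor p4   (De Morgan)
⇔ \lnot p1 \lor (\lnot p2 \land p3) \lor (p4 \land \lnot (p3 \land p2)) \lor p4   (double negation)
⇔ \lnot p1 \lor (\lnot p2 \land p3) \lor (p4 \land (\lnot p3 \lor \lnot p2)) \lor p4   (De Morgan)
⇔ (\lnot p1 \lor \lnot p2 \lor p4 \lor p4) \land (\lnot p1 \lor \lnot p2 \lor \lnot p3 \lor \lnot p2 \lor p4) \land (\lnot p1 \lor p3 \lor p4 \lor p4) \land (\lnot p1 \lor p3 \lor \lnot p3 \lor \lnot p2 \lor p4)   (distribute \lor over \land)
⇔ (\lnot p1 \lor \lnot p2 \lor p4) \land (\lnot p1 \lor p3 \lor p4)   (simplify)

(\lnot p1 \lor \lnot p2 \lor p4) \land (\lnot p1 \lor p3 \lor p4)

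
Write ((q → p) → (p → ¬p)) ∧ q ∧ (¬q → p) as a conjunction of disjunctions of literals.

((q → p) → (p → ¬p)) ∧ q ∧ (¬q → p)
⇔ (¬(q → p) ∨ (p → ¬p)) ∧ q ∧ (¬q → p)   — eliminate →
⇔ (¬(¬q ∨ p) ∨ (p → ¬p)) ∧ q ∧ (¬q → p)   — eliminate →
⇔ (¬(¬q ∨ p) ∨ ¬p ∨ ¬p) ∧ q ∧ (¬q → p)   — eliminate →
⇔ (¬(¬q ∨ p) ∨ ¬p ∨ ¬p) ∧ q ∧ (¬¬q ∨ p)   — eliminate →
⇔ ((¬¬q ∧ ¬p) ∨ ¬p ∨ ¬p) ∧ q ∧ (¬¬q ∨ p)   — De Morgan
⇔ ((q ∧ ¬p) ∨ ¬p ∨ ¬p) ∧ q ∧ (¬¬q ∨ p)   — double negation
⇔ ((q ∧ ¬p) ∨ ¬p ∨ ¬p) ∧ q ∧ (q ∨ p)   — double negation
⇔ (q ∨ ¬p ∨ ¬p) ∧ (¬p ∨ ¬p ∨ ¬p) ∧ q ∧ (q ∨ p)   — distribute ∨ over ∧
⇔ ¬p ∧ q   — simplify

¬p ∧ q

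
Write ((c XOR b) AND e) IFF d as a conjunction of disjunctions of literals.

((c XOR b) AND e) IFF d
⇔ (((c XOR b) AND e) IMPLIES d) AND (d IMPLIES ((c XOR b) AND e))   — eliminate IFF
⇔ (NOT ((c XOR b) AND e) OR d) AND (d IMPLIES ((c XOR b) AND e))   — eliminate IMPLIES
⇔ (NOT ((c OR b) AND NOT (c AND b) AND e) OR d) AND (d IMPLIES ((c XOR b) AND e))   — expand XOR
⇔ (NOT ((c OR b) AND NOT (c AND b) AND e) OR d) AND (NOT d OR ((c XOR b) AND e))   — eliminate IMPLIES
⇔ (NOT ((c OR b) AND NOT (c AND b) AND e) OR d) AND (NOT d OR ((c OR b) AND NOT (c AND b) AND e))   — expand XOR
⇔ (NOT (c OR b) OR NOT NOT (c AND b) OR NOT e OR d) AND (NOT d OR ((c OR b) AND NOT (c AND b) AND e))   — De Morgan
⇔ ((NOT c AND NOT b) OR NOT NOT (c AND b) OR NOT e OR d) AND (NOT d OR ((c OR b) AND NOT (c AND b) AND e))   — De Morgan
⇔ ((NOT c AND NOT b) OR (c AND b) OR NOT e OR d) AND (NOT d OR ((c OR b) AND NOT (c AND b) AND e))   — double negation
⇔ ((NOT c AND NOT b) OR (c AND b) OR NOT e OR d) AND (NOT d OR ((c OR b) AND (NOT c OR NOT b) AND e))   — De Morgan
⇔ (NOT c OR c OR NOT e OR d) AND (NOT c OR b OR NOT e OR d) AND (NOT b OR c OR NOT e OR d) AND (NOT b OR b OR NOT e OR d) AND (NOT d OR c OR b) AND (NOT d OR NOT c OR NOT b) AND (NOT d OR e)   — distribute OR over AND
⇔ (NOT c OR b OR NOT e OR d) AND (NOT b OR c OR NOT e OR d) AND (NOT d OR c OR b) AND (NOT d OR NOT c OR NOT b) AND (NOT d OR e)   — simplify

(NOT c OR b OR NOT e OR d) AND (NOT b OR c OR NOT e OR d) AND (NOT d OR c OR b) AND (NOT d OR NOT c OR NOT b) AND (NOT d OR e)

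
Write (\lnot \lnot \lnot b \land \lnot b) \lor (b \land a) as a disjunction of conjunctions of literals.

(\lnot \lnot \lnot b \land \lnot b) \lor (b \land a)
≡ (\lnot b \land \lnot b) \lor (b \land a)   (double negation)
≡ \lnot b \lor (b \land a)   (simplify)

\lnot b \lor (b \land a)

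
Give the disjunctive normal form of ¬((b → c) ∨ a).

b ∧ ¬c ∧ ¬a

¬((b → c) ∨ a)
≡ ¬(¬b ∨ c ∨ a)   — eliminate →
≡ ¬¬b ∧ ¬c ∧ ¬a   — De Morgan
≡ b ∧ ¬c ∧ ¬a   — double negation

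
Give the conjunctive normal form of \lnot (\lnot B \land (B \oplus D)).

\lnot (\lnot B \land (B \oplus D))
⇔ \lnot (\lnot B \land (B \lor D) \land \lnot (B \land D))   [expand \oplus]
⇔ \lnot \lnot B \lor \lnot (B \lor D) \lor \lnot \lnot (B \land D)   [De Morgan]
⇔ B \lor \lnot (B \lor D) \lor \lnot \lnot (B \land D)   [double negation]
⇔ B \lor (\lnot B \land \lnot D) \lor \lnot \lnot (B \land D)   [De Morgan]
⇔ B \lor (\lnot B \land \lnot D) \lor (B \land D)   [double negation]
⇔ (B \lor \lnot B \lor B) \land (B \lor \lnot B \lor D) \land (B \lor \lnot D \lor B) \land (B \lor \lnot D \lor D)   [distribute \lor over \land]
⇔ B \lor \lnot D   [simplify]

B \lor \lnot D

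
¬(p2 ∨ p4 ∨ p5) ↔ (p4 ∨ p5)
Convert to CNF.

¬(p2 ∨ p4 ∨ p5) ↔ (p4 ∨ p5)
≡ (¬(p2 ∨ p4 ∨ p5) → (p4 ∨ p5)) ∧ ((p4 ∨ p5) → ¬(p2 ∨ p4 ∨ p5))   [eliminate ↔]
≡ (¬¬(p2 ∨ p4 ∨ p5) ∨ p4 ∨ p5) ∧ ((p4 ∨ p5) → ¬(p2 ∨ p4 ∨ p5))   [eliminate →]
≡ (¬¬(p2 ∨ p4 ∨ p5) ∨ p4 ∨ p5) ∧ (¬(p4 ∨ p5) ∨ ¬(p2 ∨ p4 ∨ p5))   [eliminate →]
≡ (p2 ∨ p4 ∨ p5 ∨ p4 ∨ p5) ∧ (¬(p4 ∨ p5) ∨ ¬(p2 ∨ p4 ∨ p5))   [double negation]
≡ (p2 ∨ p4 ∨ p5 ∨ p4 ∨ p5) ∧ ((¬p4 ∧ ¬p5) ∨ ¬(p2 ∨ p4 ∨ p5))   [De Morgan]
≡ (p2 ∨ p4 ∨ p5 ∨ p4 ∨ p5) ∧ ((¬p4 ∧ ¬p5) ∨ (¬p2 ∧ ¬p4 ∧ ¬p5))   [De Morgan]
≡ (p2 ∨ p4 ∨ p5 ∨ p4 ∨ p5) ∧ (¬p4 ∨ ¬p2) ∧ (¬p4 ∨ ¬p4) ∧ (¬p4 ∨ ¬p5) ∧ (¬p5 ∨ ¬p2) ∧ (¬p5 ∨ ¬p4) ∧ (¬p5 ∨ ¬p5)   [distribute ∨ over ∧]
≡ (p2 ∨ p4 ∨ p5) ∧ ¬p4 ∧ ¬p5   [simplify]

(p2 ∨ p4 ∨ p5) ∧ ¬p4 ∧ ¬p5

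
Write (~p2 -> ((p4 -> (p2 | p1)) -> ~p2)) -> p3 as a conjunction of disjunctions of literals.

(~p2 -> ((p4 -> (p2 | p1)) -> ~p2)) -> p3
≡ ~(~p2 -> ((p4 -> (p2 | p1)) -> ~p2)) | p3   (eliminate ->)
≡ ~(~~p2 | ((p4 -> (p2 | p1)) -> ~p2)) | p3   (eliminate ->)
≡ ~(~~p2 | ~(p4 -> (p2 | p1)) | ~p2) | p3   (eliminate ->)
≡ ~(~~p2 | ~(~p4 | p2 | p1) | ~p2) | p3   (eliminate ->)
≡ (~~~p2 & ~~(~p4 | p2 | p1) & ~~p2) | p3   (De Morgan)
≡ (~p2 & ~~(~p4 | p2 | p1) & ~~p2) | p3   (double negation)
≡ (~p2 & (~p4 | p2 | p1) & ~~p2) | p3   (double negation)
≡ (~p2 & (~p4 | p2 | p1) & p2) | p3   (double negation)
≡ (~p2 | p3) & (~p4 | p2 | p1 | p3) & (p2 | p3)   (distribute | over &)
≡ (~p2 | p3) & (p2 | p3)   (simplify)

(~p2 | p3) & (p2 | p3)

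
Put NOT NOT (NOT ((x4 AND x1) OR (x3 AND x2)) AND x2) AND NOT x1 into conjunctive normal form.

NOT NOT (NOT ((x4 AND x1) OR (x3 AND x2)) AND x2) AND NOT x1
≡ NOT ((x4 AND x1) OR (x3 AND x2)) AND x2 AND NOT x1   (double negation)
≡ NOT (x4 AND x1) AND NOT (x3 AND x2) AND x2 AND NOT x1   (De Morgan)
≡ (NOT x4 OR NOT x1) AND NOT (x3 AND x2) AND x2 AND NOT x1   (De Morgan)
≡ (NOT x4 OR NOT x1) AND (NOT x3 OR NOT x2) AND x2 AND NOT x1   (De Morgan)
≡ (NOT x3 OR NOT x2) AND x2 AND NOT x1   (simplify)

(NOT x3 OR NOT x2) AND x2 AND NOT x1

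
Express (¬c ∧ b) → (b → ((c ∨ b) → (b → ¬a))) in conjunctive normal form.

(¬c ∧ b) → (b → ((c ∨ b) → (b → ¬a)))
≡ ¬(¬c ∧ b) ∨ (b → ((c ∨ b) → (b → ¬a)))   [eliminate →]
≡ ¬(¬c ∧ b) ∨ ¬b ∨ ((c ∨ b) → (b → ¬a))   [eliminate →]
≡ ¬(¬c ∧ b) ∨ ¬b ∨ ¬(c ∨ b) ∨ (b → ¬a)   [eliminate →]
≡ ¬(¬c ∧ b) ∨ ¬b ∨ ¬(c ∨ b) ∨ ¬b ∨ ¬a   [eliminate →]
≡ ¬¬c ∨ ¬b ∨ ¬b ∨ ¬(c ∨ b) ∨ ¬b ∨ ¬a   [De Morgan]
≡ c ∨ ¬b ∨ ¬b ∨ ¬(c ∨ b) ∨ ¬b ∨ ¬a   [double negation]
≡ c ∨ ¬b ∨ ¬b ∨ (¬c ∧ ¬b) ∨ ¬b ∨ ¬a   [De Morgan]
≡ (c ∨ ¬b ∨ ¬b ∨ ¬c ∨ ¬b ∨ ¬a) ∧ (c ∨ ¬b ∨ ¬b ∨ ¬b ∨ ¬b ∨ ¬a)   [distribute ∨ over ∧]
≡ c ∨ ¬b ∨ ¬a   [simplify]

c ∨ ¬b ∨ ¬a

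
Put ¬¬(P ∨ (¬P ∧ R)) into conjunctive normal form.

¬¬(P ∨ (¬P ∧ R))
≡ P ∨ (¬P ∧ R)   [double negation]
≡ (P ∨ ¬P) ∧ (P ∨ R)   [distribute ∨ over ∧]
≡ P ∨ R   [simplify]

P ∨ R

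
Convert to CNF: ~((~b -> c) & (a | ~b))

(~b | ~a) & (~c | ~a) & (~c | b)

~((~b -> c) & (a | ~b))
= ~((~~b | c) & (a | ~b))   — eliminate ->
= ~(~~b | c) | ~(a | ~b)   — De Morgan
= (~~~b & ~c) | ~(a | ~b)   — De Morgan
= (~b & ~c) | ~(a | ~b)   — double negation
= (~b & ~c) | (~a & ~~b)   — De Morgan
= (~b & ~c) | (~a & b)   — double negation
= (~b | ~a) & (~b | b) & (~c | ~a) & (~c | b)   — distribute | over &
= (~b | ~a) & (~c | ~a) & (~c | b)   — simplify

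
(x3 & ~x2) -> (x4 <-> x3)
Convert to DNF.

~x3 | x2 | (x3 & x4)

(x3 & ~x2) -> (x4 <-> x3)
= ~(x3 & ~x2) | (x4 <-> x3)   [eliminate ->]
= ~(x3 & ~x2) | ((x4 -> x3) & (x3 -> x4))   [eliminate <->]
= ~(x3 & ~x2) | ((~x4 | x3) & (x3 -> x4))   [eliminate ->]
= ~(x3 & ~x2) | ((~x4 | x3) & (~x3 | x4))   [eliminate ->]
= ~x3 | ~~x2 | ((~x4 | x3) & (~x3 | x4))   [De Morgan]
= ~x3 | x2 | ((~x4 | x3) & (~x3 | x4))   [double negation]
= ~x3 | x2 | (~x4 & ~x3) | (~x4 & x4) | (x3 & ~x3) | (x3 & x4)   [distribute & over |]
= ~x3 | x2 | (x3 & x4)   [simplify]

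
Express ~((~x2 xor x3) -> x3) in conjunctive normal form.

(~x2 | x3) & ~x3

~((~x2 xor x3) -> x3)
⇔ ~(~(~x2 xor x3) | x3)
⇔ ~(~((~x2 | x3) & ~(~x2 & x3)) | x3)
⇔ ~~((~x2 | x3) & ~(~x2 & x3)) & ~x3
⇔ (~x2 | x3) & ~(~x2 & x3) & ~x3
⇔ (~x2 | x3) & (~~x2 | ~x3) & ~x3
⇔ (~x2 | x3) & (x2 | ~x3) & ~x3
⇔ (~x2 | x3) & ~x3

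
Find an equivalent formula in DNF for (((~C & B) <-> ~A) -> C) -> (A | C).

(~A & ~C & B) | A | C

(((~C & B) <-> ~A) -> C) -> (A | C)
⇔ ~(((~C & B) <-> ~A) -> C) | A | C   (eliminate ->)
⇔ ~(~((~C & B) <-> ~A) | C) | A | C   (eliminate ->)
⇔ ~(~(((~C & B) -> ~A) & (~A -> (~C & B))) | C) | A | C   (eliminate <->)
⇔ ~(~((~(~C & B) | ~A) & (~A -> (~C & B))) | C) | A | C   (eliminate ->)
⇔ ~(~((~(~C & B) | ~A) & (~~A | (~C & B))) | C) | A | C   (eliminate ->)
⇔ (~~((~(~C & B) | ~A) & (~~A | (~C & B))) & ~C) | A | C   (De Morgan)
⇔ ((~(~C & B) | ~A) & (~~A | (~C & B)) & ~C) | A | C   (double negation)
⇔ ((~~C | ~B | ~A) & (~~A | (~C & B)) & ~C) | A | C   (De Morgan)
⇔ ((C | ~B | ~A) & (~~A | (~C & B)) & ~C) | A | C   (double negation)
⇔ ((C | ~B | ~A) & (A | (~C & B)) & ~C) | A | C   (double negation)
⇔ (C & A & ~C) | (C & ~C & B & ~C) | (~B & A & ~C) | (~B & ~C & B & ~C) | (~A & A & ~C) | (~A & ~C & B & ~C) | A | C   (distribute & over |)
⇔ (~A & ~C & B) | A | C   (simplify)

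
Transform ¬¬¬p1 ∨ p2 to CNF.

¬p1 ∨ p2

¬¬¬p1 ∨ p2
⇔ ¬p1 ∨ p2   (double negation)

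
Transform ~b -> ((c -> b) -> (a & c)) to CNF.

b | c

~b -> ((c -> b) -> (a & c))
⇔ ~~b | ((c -> b) -> (a & c))   [eliminate ->]
⇔ ~~b | ~(c -> b) | (a & c)   [eliminate ->]
⇔ ~~b | ~(~c | b) | (a & c)   [eliminate ->]
⇔ b | ~(~c | b) | (a & c)   [double negation]
⇔ b | (~~c & ~b) | (a & c)   [De Morgan]
⇔ b | (c & ~b) | (a & c)   [double negation]
⇔ (b | c | a) & (b | c | c) & (b | ~b | a) & (b | ~b | c)   [distribute | over &]
⇔ b | c   [simplify]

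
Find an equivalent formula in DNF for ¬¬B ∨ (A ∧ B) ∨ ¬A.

¬¬B ∨ (A ∧ B) ∨ ¬A
⇔ B ∨ (A ∧ B) ∨ ¬A
⇔ B ∨ ¬A

B ∨ ¬A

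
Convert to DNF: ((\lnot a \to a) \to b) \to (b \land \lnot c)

(a \land \lnot b) \lor (b \land \lnot c)

((\lnot a \to a) \to b) \to (b \land \lnot c)
≡ \lnot ((\lnot a \to a) \to b) \lor (b \land \lnot c)   [eliminate \to]
≡ \lnot (\lnot (\lnot a \to a) \lor b) \lor (b \land \lnot c)   [eliminate \to]
≡ \lnot (\lnot (\lnot \lnot a \lor a) \lor b) \lor (b \land \lnot c)   [eliminate \to]
≡ (\lnot \lnot (\lnot \lnot a \lor a) \land \lnot b) \lor (b \land \lnot c)   [De Morgan]
≡ ((\lnot \lnot a \lor a) \land \lnot b) \lor (b \land \lnot c)   [double negation]
≡ ((a \lor a) \land \lnot b) \lor (b \land \lnot c)   [double negation]
≡ (a \land \lnot b) \lor (a \land \lnot b) \lor (b \land \lnot c)   [distribute \land over \lor]
≡ (a \land \lnot b) \lor (b \land \lnot c)   [simplify]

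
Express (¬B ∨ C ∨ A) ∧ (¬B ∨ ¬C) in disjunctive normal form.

¬B ∨ (A ∧ ¬C)

(¬B ∨ C ∨ A) ∧ (¬B ∨ ¬C)
= (¬B ∧ ¬B) ∨ (¬B ∧ ¬C) ∨ (C ∧ ¬B) ∨ (C ∧ ¬C) ∨ (A ∧ ¬B) ∨ (A ∧ ¬C)
= ¬B ∨ (A ∧ ¬C)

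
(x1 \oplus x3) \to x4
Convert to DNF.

(x1 \oplus x3) \to x4
⇔ \lnot (x1 \oplus x3) \lor x4   [eliminate \to]
⇔ \lnot ((x1 \land \lnot x3) \lor (\lnot x1 \land x3)) \lor x4   [expand \oplus]
⇔ (\lnot (x1 \land \lnot x3) \land \lnot (\lnot x1 \land x3)) \lor x4   [De Morgan]
⇔ ((\lnot x1 \lor \lnot \lnot x3) \land \lnot (\lnot x1 \land x3)) \lor x4   [De Morgan]
⇔ ((\lnot x1 \lor x3) \land \lnot (\lnot x1 \land x3)) \lor x4   [double negation]
⇔ ((\lnot x1 \lor x3) \land (\lnot \lnot x1 \lor \lnot x3)) \lor x4   [De Morgan]
⇔ ((\lnot x1 \lor x3) \land (x1 \lor \lnot x3)) \lor x4   [double negation]
⇔ (\lnot x1 \land x1) \lor (\lnot x1 \land \lnot x3) \lor (x3 \land x1) \lor (x3 \land \lnot x3) \lor x4   [distribute \land over \lor]
⇔ (\lnot x1 \land \lnot x3) \lor (x3 \land x1) \lor x4   [simplify]

(\lnot x1 \land \lnot x3) \lor (x3 \land x1) \lor x4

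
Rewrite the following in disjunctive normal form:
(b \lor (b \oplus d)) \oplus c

(b \lor (b \oplus d)) \oplus c
= ((b \lor (b \oplus d)) \land \lnot c) \lor (\lnot (b \lor (b \oplus d)) \land c)   — expand \oplus
= ((b \lor (b \land \lnot d) \lor (\lnot b \land d)) \land \lnot c) \lor (\lnot (b \lor (b \oplus d)) \land c)   — expand \oplus
= ((b \lor (b \land \lnot d) \lor (\lnot b \land d)) \land \lnot c) \lor (\lnot (b \lor (b \land \lnot d) \lor (\lnot b \land d)) \land c)   — expand \oplus
= ((b \lor (b \land \lnot d) \lor (\lnot b \land d)) \land \lnot c) \lor (\lnot b \land \lnot (b \land \lnot d) \land \lnot (\lnot b \land d) \land c)   — De Morgan
= ((b \lor (b \land \lnot d) \lor (\lnot b \land d)) \land \lnot c) \lor (\lnot b \land (\lnot b \lor \lnot \lnot d) \land \lnot (\lnot b \land d) \land c)   — De Morgan
= ((b \lor (b \land \lnot d) \lor (\lnot b \land d)) \land \lnot c) \lor (\lnot b \land (\lnot b \lor d) \land \lnot (\lnot b \land d) \land c)   — double negation
= ((b \lor (b \land \lnot d) \lor (\lnot b \land d)) \land \lnot c) \lor (\lnot b \land (\lnot b \lor d) \land (\lnot \lnot b \lor \lnot d) \land c)   — De Morgan
= ((b \lor (b \land \lnot d) \lor (\lnot b \land d)) \land \lnot c) \lor (\lnot b \land (\lnot b \lor d) \land (b \lor \lnot d) \land c)   — double negation
= (b \land \lnot c) \lor (b \land \lnot d \land \lnot c) \lor (\lnot b \land d \land \lnot c) \lor (\lnot b \land \lnot b \land b \land c) \lor (\lnot b \land \lnot b \land \lnot d \land c) \lor (\lnot b \land d \land b \land c) \lor (\lnot b \land d \land \lnot d \land c)   — distribute \land over \lor
= (b \land \lnot c) \lor (\lnot b \land d \land \lnot c) \lor (\lnot b \land \lnot d \land c)   — simplify

(b \land \lnot c) \lor (\lnot b \land d \land \lnot c) \lor (\lnot b \land \lnot d \land c)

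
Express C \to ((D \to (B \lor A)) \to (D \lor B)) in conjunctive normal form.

\lnot C \lor D \lor B

C \to ((D \to (B \lor A)) \to (D \lor B))
≡ \lnot C \lor ((D \to (B \lor A)) \to (D \lor B))   [eliminate \to]
≡ \lnot C \lor \lnot (D \to (B \lor A)) \lor D \lor B   [eliminate \to]
≡ \lnot C \lor \lnot (\lnot D \lor B \lor A) \lor D \lor B   [eliminate \to]
≡ \lnot C \lor (\lnot \lnot D \land \lnot B \land \lnot A) \lor D \lor B   [De Morgan]
≡ \lnot C \lor (D \land \lnot B \land \lnot A) \lor D \lor B   [double negation]
≡ (\lnot C \lor D \lor D \lor B) \land (\lnot C \lor \lnot B \lor D \lor B) \land (\lnot C \lor \lnot A \lor D \lor B)   [distribute \lor over \land]
≡ \lnot C \lor D \lor B   [simplify]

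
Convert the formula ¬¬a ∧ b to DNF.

¬¬a ∧ b
≡ a ∧ b   (double negation)

a ∧ b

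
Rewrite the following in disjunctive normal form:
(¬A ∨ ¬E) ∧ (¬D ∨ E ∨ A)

(¬A ∨ ¬E) ∧ (¬D ∨ E ∨ A)
≡ (¬A ∧ ¬D) ∨ (¬A ∧ E) ∨ (¬A ∧ A) ∨ (¬E ∧ ¬D) ∨ (¬E ∧ E) ∨ (¬E ∧ A)   [distribute ∧ over ∨]
≡ (¬A ∧ ¬D) ∨ (¬A ∧ E) ∨ (¬E ∧ ¬D) ∨ (¬E ∧ A)   [simplify]

(¬A ∧ ¬D) ∨ (¬A ∧ E) ∨ (¬E ∧ ¬D) ∨ (¬E ∧ A)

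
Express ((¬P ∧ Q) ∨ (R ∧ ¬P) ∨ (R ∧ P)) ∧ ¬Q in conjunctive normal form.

((¬P ∧ Q) ∨ (R ∧ ¬P) ∨ (R ∧ P)) ∧ ¬Q
≡ (¬P ∨ R ∨ R) ∧ (¬P ∨ R ∨ P) ∧ (¬P ∨ ¬P ∨ R) ∧ (¬P ∨ ¬P ∨ P) ∧ (Q ∨ R ∨ R) ∧ (Q ∨ R ∨ P) ∧ (Q ∨ ¬P ∨ R) ∧ (Q ∨ ¬P ∨ P) ∧ ¬Q   [distribute ∨ over ∧]
≡ (¬P ∨ R) ∧ (Q ∨ R) ∧ ¬Q   [simplify]

(¬P ∨ R) ∧ (Q ∨ R) ∧ ¬Q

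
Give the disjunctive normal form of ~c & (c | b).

~c & (c | b)
⇔ (~c & c) | (~c & b)
⇔ ~c & b

~c & b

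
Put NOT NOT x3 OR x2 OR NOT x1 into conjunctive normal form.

x3 OR x2 OR NOT x1

NOT NOT x3 OR x2 OR NOT x1
⇔ x3 OR x2 OR NOT x1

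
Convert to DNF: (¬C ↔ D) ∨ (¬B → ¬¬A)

(C ∧ ¬D) ∨ (D ∧ ¬C) ∨ B ∨ A

(¬C ↔ D) ∨ (¬B → ¬¬A)
= ((¬C → D) ∧ (D → ¬C)) ∨ (¬B → ¬¬A)   [eliminate ↔]
= ((¬¬C ∨ D) ∧ (D → ¬C)) ∨ (¬B → ¬¬A)   [eliminate →]
= ((¬¬C ∨ D) ∧ (¬D ∨ ¬C)) ∨ (¬B → ¬¬A)   [eliminate →]
= ((¬¬C ∨ D) ∧ (¬D ∨ ¬C)) ∨ ¬¬B ∨ ¬¬A   [eliminate →]
= ((C ∨ D) ∧ (¬D ∨ ¬C)) ∨ ¬¬B ∨ ¬¬A   [double negation]
= ((C ∨ D) ∧ (¬D ∨ ¬C)) ∨ B ∨ ¬¬A   [double negation]
= ((C ∨ D) ∧ (¬D ∨ ¬C)) ∨ B ∨ A   [double negation]
= (C ∧ ¬D) ∨ (C ∧ ¬C) ∨ (D ∧ ¬D) ∨ (D ∧ ¬C) ∨ B ∨ A   [distribute ∧ over ∨]
= (C ∧ ¬D) ∨ (D ∧ ¬C) ∨ B ∨ A   [simplify]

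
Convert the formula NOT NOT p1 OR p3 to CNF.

NOT NOT p1 OR p3
≡ p1 OR p3   [double negation]

p1 OR p3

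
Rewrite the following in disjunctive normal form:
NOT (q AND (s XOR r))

NOT q OR (NOT s AND NOT r) OR (r AND s)

NOT (q AND (s XOR r))
≡ NOT (q AND ((s AND NOT r) OR (NOT s AND r)))   [expand XOR]
≡ NOT q OR NOT ((s AND NOT r) OR (NOT s AND r))   [De Morgan]
≡ NOT q OR (NOT (s AND NOT r) AND NOT (NOT s AND r))   [De Morgan]
≡ NOT q OR ((NOT s OR NOT NOT r) AND NOT (NOT s AND r))   [De Morgan]
≡ NOT q OR ((NOT s OR r) AND NOT (NOT s AND r))   [double negation]
≡ NOT q OR ((NOT s OR r) AND (NOT NOT s OR NOT r))   [De Morgan]
≡ NOT q OR ((NOT s OR r) AND (s OR NOT r))   [double negation]
≡ NOT q OR (NOT s AND s) OR (NOT s AND NOT r) OR (r AND s) OR (r AND NOT r)   [distribute AND over OR]
≡ NOT q OR (NOT s AND NOT r) OR (r AND s)   [simplify]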